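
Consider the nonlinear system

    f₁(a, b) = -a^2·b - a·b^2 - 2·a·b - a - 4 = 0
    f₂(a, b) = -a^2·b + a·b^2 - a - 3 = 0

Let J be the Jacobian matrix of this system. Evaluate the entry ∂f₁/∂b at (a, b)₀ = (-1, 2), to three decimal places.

5.000

∂f₁/∂b = -a^2 - 2·a·b - 2·a.
At (-1, 2) this is 5.000.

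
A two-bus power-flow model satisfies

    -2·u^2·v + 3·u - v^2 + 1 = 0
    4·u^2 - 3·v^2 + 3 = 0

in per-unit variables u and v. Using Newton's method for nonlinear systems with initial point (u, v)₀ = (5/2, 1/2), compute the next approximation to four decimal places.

(1.1889, 0.8424)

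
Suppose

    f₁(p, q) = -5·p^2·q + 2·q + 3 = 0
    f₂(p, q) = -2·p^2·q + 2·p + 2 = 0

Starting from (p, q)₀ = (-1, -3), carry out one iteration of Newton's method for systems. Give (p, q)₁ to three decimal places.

(-0.800, -1.000)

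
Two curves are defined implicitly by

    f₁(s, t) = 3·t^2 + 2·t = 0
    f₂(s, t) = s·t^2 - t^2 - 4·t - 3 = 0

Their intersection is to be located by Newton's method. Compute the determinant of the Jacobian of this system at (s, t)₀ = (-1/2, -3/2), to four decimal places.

15.7500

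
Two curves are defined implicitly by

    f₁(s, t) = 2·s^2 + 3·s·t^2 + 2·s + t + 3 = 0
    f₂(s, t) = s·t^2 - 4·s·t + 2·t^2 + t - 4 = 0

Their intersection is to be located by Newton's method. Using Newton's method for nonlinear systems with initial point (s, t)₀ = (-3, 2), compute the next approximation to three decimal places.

(0.762, 1.672)

At (-3, 2): F = (-19.000, 18.000).
Jacobian J = [[4·s + 3·t^2 + 2, 6·s·t + 1], [t^2 - 4·t, 2·s·t - 4·s + 4·t + 1]].
At the point, J = [[2.000, -35.000], [-4.000, 9.000]] (det J = -122.000).
Solving J·Δ = −F gives Δ = (3.762, -0.328).
Then the next iterate is (s, t)₁ = (0.762, 1.672).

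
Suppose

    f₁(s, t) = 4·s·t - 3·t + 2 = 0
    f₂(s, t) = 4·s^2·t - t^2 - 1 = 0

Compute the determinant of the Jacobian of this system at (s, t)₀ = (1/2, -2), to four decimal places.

-48.0000

J = [[4·t, 4·s - 3], [8·s·t, 4·s^2 - 2·t]].
At the point, J = [[-8.0000, -1.0000], [-8.0000, 5.0000]].
det J = -48.0000.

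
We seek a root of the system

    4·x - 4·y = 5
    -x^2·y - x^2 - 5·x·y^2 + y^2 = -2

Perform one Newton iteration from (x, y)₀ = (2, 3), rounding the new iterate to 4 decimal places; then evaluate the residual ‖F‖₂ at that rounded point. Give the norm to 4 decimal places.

20.3489

At (2, 3): F = (-9.0000, -95.0000).
Jacobian J = [[4, -4], [-2·x·y - 2·x - 5·y^2, -x^2 - 10·x·y + 2·y]].
At the point, J = [[4.0000, -4.0000], [-61.0000, -58.0000]] (det J = -476.0000).
Solving J·Δ = −F gives Δ = (0.2983, -1.9517).
Then the next iterate is (x, y)₁ = (2.2983, 1.0483).
Re-evaluating at (2.2983, 1.0483): F = (0.0000, -20.348950), so ‖F‖₂ = 20.3489.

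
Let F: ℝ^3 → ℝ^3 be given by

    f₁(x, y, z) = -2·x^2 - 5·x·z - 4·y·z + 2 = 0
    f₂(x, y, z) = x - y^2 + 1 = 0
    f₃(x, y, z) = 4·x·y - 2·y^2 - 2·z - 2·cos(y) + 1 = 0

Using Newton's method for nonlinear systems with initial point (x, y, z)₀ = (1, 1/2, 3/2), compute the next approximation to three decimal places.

At (1, 1/2, 3/2): F = (-10.500, 1.750, -2.25517).
Jacobian J = [[-4·x - 5·z, -4·z, -5·x - 4·y], [1, -2·y, 0], [4·y, 4·x - 4·y + 2·sin(y), -2]].
At the point, J = [[-11.500, -6.000, -7.000], [1.000, -1.000, 0.000], [2.000, 2.95885, -2.000]] (det J = -69.71196).
Solving J·Δ = −F gives Δ = (-0.896, 0.854, -0.760).
Then the next iterate is (x, y, z)₁ = (0.104, 1.354, 0.740).

(0.104, 1.354, 0.740)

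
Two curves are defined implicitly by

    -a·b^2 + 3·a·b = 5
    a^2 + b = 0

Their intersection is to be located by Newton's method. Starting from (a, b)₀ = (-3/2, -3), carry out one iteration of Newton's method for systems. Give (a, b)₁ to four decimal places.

At (-3/2, -3): F = (22.0000, -0.7500).
Jacobian J = [[-b^2 + 3·b, -2·a·b + 3·a], [2·a, 1]].
At the point, J = [[-18.0000, -13.5000], [-3.0000, 1.0000]] (det J = -58.5000).
Solving J·Δ = −F gives Δ = (0.2030, 1.3590).
Then the next iterate is (a, b)₁ = (-1.2970, -1.6410).

(-1.2970, -1.6410)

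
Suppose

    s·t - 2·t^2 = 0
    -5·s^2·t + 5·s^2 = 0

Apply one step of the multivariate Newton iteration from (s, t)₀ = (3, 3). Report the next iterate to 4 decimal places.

(2.4000, 1.8000)

At (3, 3): F = (-9.0000, -90.0000).
Jacobian J = [[t, s - 4·t], [-10·s·t + 10·s, -5·s^2]].
At the point, J = [[3.0000, -9.0000], [-60.0000, -45.0000]] (det J = -675.0000).
Solving J·Δ = −F gives Δ = (-0.6000, -1.2000).
Then the next iterate is (s, t)₁ = (2.4000, 1.8000).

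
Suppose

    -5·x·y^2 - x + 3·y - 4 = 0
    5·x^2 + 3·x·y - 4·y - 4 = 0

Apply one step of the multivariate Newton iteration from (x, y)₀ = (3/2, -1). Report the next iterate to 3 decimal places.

(0.909, -0.308)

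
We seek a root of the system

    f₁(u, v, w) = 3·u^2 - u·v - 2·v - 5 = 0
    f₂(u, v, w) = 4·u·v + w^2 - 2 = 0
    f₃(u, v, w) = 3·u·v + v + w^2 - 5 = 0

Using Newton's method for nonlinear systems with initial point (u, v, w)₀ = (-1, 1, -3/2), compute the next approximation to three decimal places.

At (-1, 1, -3/2): F = (-3.000, -3.750, -4.750).
Jacobian J = [[6·u - v, -u - 2, 0], [4·v, 4·u, 2·w], [3·v, 3·u + 1, 2·w]].
At the point, J = [[-7.000, -1.000, 0.000], [4.000, -4.000, -3.000], [3.000, -2.000, -3.000]] (det J = -45.000).
Solving J·Δ = −F gives Δ = (-0.467, 0.267, -2.228).
Then the next iterate is (u, v, w)₁ = (-1.467, 1.267, -3.728).

(-1.467, 1.267, -3.728)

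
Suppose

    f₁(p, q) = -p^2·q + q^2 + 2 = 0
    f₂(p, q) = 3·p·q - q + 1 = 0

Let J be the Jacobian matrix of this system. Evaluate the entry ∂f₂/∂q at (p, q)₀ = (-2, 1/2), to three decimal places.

-7.000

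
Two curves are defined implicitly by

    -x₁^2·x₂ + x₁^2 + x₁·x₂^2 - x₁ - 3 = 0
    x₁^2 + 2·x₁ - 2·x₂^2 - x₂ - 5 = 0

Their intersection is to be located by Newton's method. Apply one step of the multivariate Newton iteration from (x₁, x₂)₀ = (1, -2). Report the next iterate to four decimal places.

At (1, -2): F = (3.0000, -8.0000).
Jacobian J = [[-2·x₁·x₂ + 2·x₁ + x₂^2 - 1, -x₁^2 + 2·x₁·x₂], [2·x₁ + 2, -4·x₂ - 1]].
At the point, J = [[9.0000, -5.0000], [4.0000, 7.0000]] (det J = 83.0000).
Solving J·Δ = −F gives Δ = (0.2289, 1.0120).
Then the next iterate is (x₁, x₂)₁ = (1.2289, -0.9880).

(1.2289, -0.9880)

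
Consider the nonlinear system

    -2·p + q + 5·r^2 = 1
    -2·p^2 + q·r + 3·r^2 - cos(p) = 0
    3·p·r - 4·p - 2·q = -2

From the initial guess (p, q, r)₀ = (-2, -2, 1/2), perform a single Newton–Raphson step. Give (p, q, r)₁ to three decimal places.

At (-2, -2, 1/2): F = (2.250, -7.83385, 11.000).
Jacobian J = [[-2, 1, 10·r], [-4·p + sin(p), r, q + 6·r], [3·r - 4, -2, 3·p]].
At the point, J = [[-2.000, 1.000, 5.000], [7.09070, 0.500, 1.000], [-2.500, -2.000, -6.000]] (det J = -22.61281).
Solving J·Δ = −F gives Δ = (0.557, 13.716, -2.971).
Then the next iterate is (p, q, r)₁ = (-1.443, 11.716, -2.471).

(-1.443, 11.716, -2.471)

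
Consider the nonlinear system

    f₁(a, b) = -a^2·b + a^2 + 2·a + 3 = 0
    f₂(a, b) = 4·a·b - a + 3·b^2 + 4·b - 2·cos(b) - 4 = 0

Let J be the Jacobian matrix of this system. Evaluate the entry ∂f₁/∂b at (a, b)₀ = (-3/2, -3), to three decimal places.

∂f₁/∂b = -a^2.
At (-3/2, -3) this is -2.250.

-2.250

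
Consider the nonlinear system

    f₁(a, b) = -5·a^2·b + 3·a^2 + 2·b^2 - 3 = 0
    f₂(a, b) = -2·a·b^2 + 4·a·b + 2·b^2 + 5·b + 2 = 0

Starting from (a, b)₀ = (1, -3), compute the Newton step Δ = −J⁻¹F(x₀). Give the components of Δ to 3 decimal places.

At (1, -3): F = (33.000, -25.000).
Jacobian J = [[-10·a·b + 6·a, -5·a^2 + 4·b], [-2·b^2 + 4·b, -4·a·b + 4·a + 4·b + 5]].
At the point, J = [[36.000, -17.000], [-30.000, 9.000]] (det J = -186.000).
Solving J·Δ = −F gives Δ = (-0.688, 0.484).

(-0.688, 0.484)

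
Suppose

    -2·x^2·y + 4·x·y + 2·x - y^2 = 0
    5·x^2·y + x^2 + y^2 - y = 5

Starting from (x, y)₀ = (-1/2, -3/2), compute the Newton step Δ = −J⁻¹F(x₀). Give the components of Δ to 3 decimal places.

(-0.004, -1.055)

At (-1/2, -3/2): F = (0.500, -2.875).
Jacobian J = [[-4·x·y + 4·y + 2, -2·x^2 + 4·x - 2·y], [10·x·y + 2·x, 5·x^2 + 2·y - 1]].
At the point, J = [[-7.000, 0.500], [6.500, -2.750]] (det J = 16.000).
Solving J·Δ = −F gives Δ = (-0.004, -1.055).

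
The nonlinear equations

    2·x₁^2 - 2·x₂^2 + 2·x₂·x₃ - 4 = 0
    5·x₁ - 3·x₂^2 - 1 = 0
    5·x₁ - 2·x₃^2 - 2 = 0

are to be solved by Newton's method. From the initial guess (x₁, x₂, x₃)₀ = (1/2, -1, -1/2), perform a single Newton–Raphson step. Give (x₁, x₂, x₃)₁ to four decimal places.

At (1/2, -1, -1/2): F = (-4.5000, -1.5000, 0.0000).
Jacobian J = [[4·x₁, -4·x₂ + 2·x₃, 2·x₂], [5, -6·x₂, 0], [5, 0, -4·x₃]].
At the point, J = [[2.0000, 3.0000, -2.0000], [5.0000, 6.0000, 0.0000], [5.0000, 0.0000, 2.0000]] (det J = 54.0000).
Solving J·Δ = −F gives Δ = (0.8333, -0.4444, -2.0833).
Then the next iterate is (x₁, x₂, x₃)₁ = (1.3333, -1.4444, -2.5833).

(1.3333, -1.4444, -2.5833)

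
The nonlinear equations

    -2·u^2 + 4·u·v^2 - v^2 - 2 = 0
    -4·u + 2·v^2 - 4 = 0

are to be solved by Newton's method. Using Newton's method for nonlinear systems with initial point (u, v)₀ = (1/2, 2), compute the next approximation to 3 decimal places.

(0.469, 1.734)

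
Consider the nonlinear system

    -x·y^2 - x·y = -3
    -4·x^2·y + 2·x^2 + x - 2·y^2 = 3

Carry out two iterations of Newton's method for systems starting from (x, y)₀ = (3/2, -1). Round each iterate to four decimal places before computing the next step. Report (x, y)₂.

(0.8911, -1.9510)

At (3/2, -1): F = (3.0000, 10.0000).
Jacobian J = [[-y^2 - y, -2·x·y - x], [-8·x·y + 4·x + 1, -4·x^2 - 4·y]].
At the point, J = [[0.0000, 1.5000], [19.0000, -5.0000]] (det J = -28.5000).
Solving J·Δ = −F gives Δ = (-1.0526, -2.0000).
Then the next iterate is (x, y)₁ = (0.4474, -3.0000).
Round to (0.4474, -3.0000) and repeat: F = (0.3156, -17.750265), J = [[-6.0000, 2.2370], [13.5272, 11.199333]].
Δ = (0.4437, 1.0490), so (x, y)₂ = (0.8911, -1.9510).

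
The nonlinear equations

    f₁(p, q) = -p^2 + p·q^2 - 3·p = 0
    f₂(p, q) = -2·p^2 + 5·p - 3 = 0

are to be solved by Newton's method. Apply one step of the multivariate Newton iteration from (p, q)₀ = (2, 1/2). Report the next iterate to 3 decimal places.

At (2, 1/2): F = (-9.500, -1.000).
Jacobian J = [[-2·p + q^2 - 3, 2·p·q], [-4·p + 5, 0]].
At the point, J = [[-6.750, 2.000], [-3.000, 0.000]] (det J = 6.000).
Solving J·Δ = −F gives Δ = (-0.333, 3.625).
Then the next iterate is (p, q)₁ = (1.667, 4.125).

(1.667, 4.125)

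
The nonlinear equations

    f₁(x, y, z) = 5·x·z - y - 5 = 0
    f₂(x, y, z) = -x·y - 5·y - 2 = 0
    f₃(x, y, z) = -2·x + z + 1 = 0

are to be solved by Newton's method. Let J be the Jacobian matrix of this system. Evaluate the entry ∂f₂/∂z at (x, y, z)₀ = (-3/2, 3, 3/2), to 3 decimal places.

∂f₂/∂z = 0.
At (-3/2, 3, 3/2) this is 0.000.

0.000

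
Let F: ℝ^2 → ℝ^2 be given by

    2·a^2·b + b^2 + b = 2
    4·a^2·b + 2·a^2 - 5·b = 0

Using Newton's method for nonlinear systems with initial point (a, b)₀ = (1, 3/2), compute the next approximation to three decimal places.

(0.924, 0.784)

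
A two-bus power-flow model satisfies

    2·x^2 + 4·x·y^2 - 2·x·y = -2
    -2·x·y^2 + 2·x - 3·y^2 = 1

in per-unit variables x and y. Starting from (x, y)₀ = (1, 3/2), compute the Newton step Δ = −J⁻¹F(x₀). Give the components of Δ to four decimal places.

(-0.3800, -0.6200)

At (1, 3/2): F = (10.0000, -10.2500).
Jacobian J = [[4·x + 4·y^2 - 2·y, 8·x·y - 2·x], [-2·y^2 + 2, -4·x·y - 6·y]].
At the point, J = [[10.0000, 10.0000], [-2.5000, -15.0000]] (det J = -125.0000).
Solving J·Δ = −F gives Δ = (-0.3800, -0.6200).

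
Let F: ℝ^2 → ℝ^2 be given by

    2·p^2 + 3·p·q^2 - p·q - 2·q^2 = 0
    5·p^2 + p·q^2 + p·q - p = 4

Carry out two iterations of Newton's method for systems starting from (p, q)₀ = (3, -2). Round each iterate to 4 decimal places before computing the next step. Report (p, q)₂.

(1.2719, -0.6281)

At (3, -2): F = (52.0000, 44.0000).
Jacobian J = [[4·p + 3·q^2 - q, 6·p·q - p - 4·q], [10·p + q^2 + q - 1, 2·p·q + p]].
At the point, J = [[26.0000, -31.0000], [31.0000, -9.0000]] (det J = 727.0000).
Solving J·Δ = −F gives Δ = (-1.2325, 0.6437).
Then the next iterate is (p, q)₁ = (1.7675, -1.3563).
Round to (1.7675, -1.3563) and repeat: F = (14.720486, 10.706925), J = [[13.944949, -10.725862], [17.158250, -3.027021]].
Δ = (-0.4956, 0.7282), so (p, q)₂ = (1.2719, -0.6281).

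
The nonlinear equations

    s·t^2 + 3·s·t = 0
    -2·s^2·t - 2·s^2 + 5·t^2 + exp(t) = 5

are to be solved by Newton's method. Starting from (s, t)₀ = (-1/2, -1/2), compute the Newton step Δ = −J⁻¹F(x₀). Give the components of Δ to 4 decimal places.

(0.9066, -0.5082)

At (-1/2, -1/2): F = (0.6250, -3.393469).
Jacobian J = [[t^2 + 3·t, 2·s·t + 3·s], [-4·s·t - 4·s, -2·s^2 + 10·t + exp(t)]].
At the point, J = [[-1.2500, -1.0000], [1.0000, -4.893469]] (det J = 7.116837).
Solving J·Δ = −F gives Δ = (0.9066, -0.5082).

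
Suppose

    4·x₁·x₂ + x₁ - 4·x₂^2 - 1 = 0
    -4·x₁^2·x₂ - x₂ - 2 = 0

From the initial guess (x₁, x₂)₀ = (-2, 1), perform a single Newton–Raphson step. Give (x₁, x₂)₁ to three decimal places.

At (-2, 1): F = (-15.000, -19.000).
Jacobian J = [[4·x₂ + 1, 4·x₁ - 8·x₂], [-8·x₁·x₂, -4·x₁^2 - 1]].
At the point, J = [[5.000, -16.000], [16.000, -17.000]] (det J = 171.000).
Solving J·Δ = −F gives Δ = (0.287, -0.848).
Then the next iterate is (x₁, x₂)₁ = (-1.713, 0.152).

(-1.713, 0.152)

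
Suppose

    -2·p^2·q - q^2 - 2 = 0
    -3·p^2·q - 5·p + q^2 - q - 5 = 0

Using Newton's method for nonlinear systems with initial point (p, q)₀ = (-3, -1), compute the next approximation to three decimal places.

(18.750, -16.375)

At (-3, -1): F = (15.000, 39.000).
Jacobian J = [[-4·p·q, -2·p^2 - 2·q], [-6·p·q - 5, -3·p^2 + 2·q - 1]].
At the point, J = [[-12.000, -16.000], [-23.000, -30.000]] (det J = -8.000).
Solving J·Δ = −F gives Δ = (21.750, -15.375).
Then the next iterate is (p, q)₁ = (18.750, -16.375).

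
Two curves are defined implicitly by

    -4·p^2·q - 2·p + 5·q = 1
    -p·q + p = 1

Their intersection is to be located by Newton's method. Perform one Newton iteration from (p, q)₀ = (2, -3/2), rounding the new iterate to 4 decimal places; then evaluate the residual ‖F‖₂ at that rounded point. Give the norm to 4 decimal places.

86.7902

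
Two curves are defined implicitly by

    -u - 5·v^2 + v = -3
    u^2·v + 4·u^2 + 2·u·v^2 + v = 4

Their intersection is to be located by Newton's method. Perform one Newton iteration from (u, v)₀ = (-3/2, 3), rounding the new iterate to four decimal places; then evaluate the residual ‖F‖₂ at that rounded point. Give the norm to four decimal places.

15.9108

At (-3/2, 3): F = (-37.5000, -12.2500).
Jacobian J = [[-1, -10·v + 1], [2·u·v + 8·u + 2·v^2, u^2 + 4·u·v + 1]].
At the point, J = [[-1.0000, -29.0000], [-3.0000, -14.7500]] (det J = -72.2500).
Solving J·Δ = −F gives Δ = (2.7388, -1.3875).
Then the next iterate is (u, v)₁ = (1.2388, 1.6125).
Re-evaluating at (1.2388, 1.6125): F = (-9.627081, 12.667732), so ‖F‖₂ = 15.9108.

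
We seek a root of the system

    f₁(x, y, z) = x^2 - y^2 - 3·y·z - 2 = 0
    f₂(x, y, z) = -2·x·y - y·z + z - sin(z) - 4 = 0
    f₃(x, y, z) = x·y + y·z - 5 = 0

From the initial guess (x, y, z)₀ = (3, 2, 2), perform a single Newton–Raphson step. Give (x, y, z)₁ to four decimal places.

(3.7818, -1.0763, 6.4091)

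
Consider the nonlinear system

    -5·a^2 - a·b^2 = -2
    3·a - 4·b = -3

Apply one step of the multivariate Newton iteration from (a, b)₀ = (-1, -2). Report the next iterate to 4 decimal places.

(1.3333, 1.7500)

At (-1, -2): F = (1.0000, 8.0000).
Jacobian J = [[-10·a - b^2, -2·a·b], [3, -4]].
At the point, J = [[6.0000, -4.0000], [3.0000, -4.0000]] (det J = -12.0000).
Solving J·Δ = −F gives Δ = (2.3333, 3.7500).
Then the next iterate is (a, b)₁ = (1.3333, 1.7500).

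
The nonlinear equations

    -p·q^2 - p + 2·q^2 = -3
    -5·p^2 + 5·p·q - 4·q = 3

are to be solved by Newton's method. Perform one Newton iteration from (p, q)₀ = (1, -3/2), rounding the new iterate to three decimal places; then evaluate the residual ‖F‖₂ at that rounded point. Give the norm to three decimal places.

At (1, -3/2): F = (4.250, -9.500).
Jacobian J = [[-q^2 - 1, -2·p·q + 4·q], [-10·p + 5·q, 5·p - 4]].
At the point, J = [[-3.250, -3.000], [-17.500, 1.000]] (det J = -55.750).
Solving J·Δ = −F gives Δ = (-0.435, 1.888).
Then the next iterate is (p, q)₁ = (0.565, 0.388).
Re-evaluating at (0.565, 0.388): F = (2.65103, -5.05202), so ‖F‖₂ = 5.705.

5.705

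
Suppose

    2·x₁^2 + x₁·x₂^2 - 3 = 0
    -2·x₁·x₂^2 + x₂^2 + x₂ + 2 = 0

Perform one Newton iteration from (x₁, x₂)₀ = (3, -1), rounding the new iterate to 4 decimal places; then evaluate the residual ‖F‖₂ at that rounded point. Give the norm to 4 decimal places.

3.9382

At (3, -1): F = (18.0000, -4.0000).
Jacobian J = [[4·x₁ + x₂^2, 2·x₁·x₂], [-2·x₂^2, -4·x₁·x₂ + 2·x₂ + 1]].
At the point, J = [[13.0000, -6.0000], [-2.0000, 11.0000]] (det J = 131.0000).
Solving J·Δ = −F gives Δ = (-1.3282, 0.1221).
Then the next iterate is (x₁, x₂)₁ = (1.6718, -0.8779).
Re-evaluating at (1.6718, -0.8779): F = (3.878301, -0.684132), so ‖F‖₂ = 3.9382.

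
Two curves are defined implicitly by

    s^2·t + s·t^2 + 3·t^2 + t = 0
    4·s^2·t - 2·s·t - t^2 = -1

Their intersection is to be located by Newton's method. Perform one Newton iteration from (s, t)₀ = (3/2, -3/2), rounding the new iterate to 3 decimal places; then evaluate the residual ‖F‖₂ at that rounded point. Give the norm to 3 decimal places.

At (3/2, -3/2): F = (5.250, -10.250).
Jacobian J = [[2·s·t + t^2, s^2 + 2·s·t + 6·t + 1], [8·s·t - 2·t, 4·s^2 - 2·s - 2·t]].
At the point, J = [[-2.250, -10.250], [-15.000, 9.000]] (det J = -174.000).
Solving J·Δ = −F gives Δ = (-0.332, 0.585).
Then the next iterate is (s, t)₁ = (1.168, -0.915).
Re-evaluating at (1.168, -0.915): F = (1.32629, -2.69284), so ‖F‖₂ = 3.002.

3.002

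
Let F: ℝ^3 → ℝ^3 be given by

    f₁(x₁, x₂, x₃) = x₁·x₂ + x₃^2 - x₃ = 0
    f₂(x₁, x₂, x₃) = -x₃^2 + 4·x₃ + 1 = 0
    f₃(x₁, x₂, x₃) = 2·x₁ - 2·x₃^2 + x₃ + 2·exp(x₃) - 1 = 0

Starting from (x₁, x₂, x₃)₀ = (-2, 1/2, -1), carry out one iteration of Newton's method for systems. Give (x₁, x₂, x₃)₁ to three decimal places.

At (-2, 1/2, -1): F = (1.000, -4.000, -7.26424).
Jacobian J = [[x₂, x₁, 2·x₃ - 1], [0, 0, -2·x₃ + 4], [2, 0, -4·x₃ + 2·exp(x₃) + 1]].
At the point, J = [[0.500, -2.000, -3.000], [0.000, 0.000, 6.000], [2.000, 0.000, 5.73576]] (det J = -24.000).
Solving J·Δ = −F gives Δ = (1.720, -0.070, 0.667).
Then the next iterate is (x₁, x₂, x₃)₁ = (-0.280, 0.430, -0.333).

(-0.280, 0.430, -0.333)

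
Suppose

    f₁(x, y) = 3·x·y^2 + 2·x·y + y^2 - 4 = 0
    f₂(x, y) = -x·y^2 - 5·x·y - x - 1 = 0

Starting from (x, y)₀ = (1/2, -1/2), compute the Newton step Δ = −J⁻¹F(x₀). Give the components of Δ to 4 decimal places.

At (1/2, -1/2): F = (-3.8750, -0.3750).
Jacobian J = [[3·y^2 + 2·y, 6·x·y + 2·x + 2·y], [-y^2 - 5·y - 1, -2·x·y - 5·x]].
At the point, J = [[-0.2500, -1.5000], [1.2500, -2.0000]] (det J = 2.3750).
Solving J·Δ = −F gives Δ = (-3.0263, -2.0789).

(-3.0263, -2.0789)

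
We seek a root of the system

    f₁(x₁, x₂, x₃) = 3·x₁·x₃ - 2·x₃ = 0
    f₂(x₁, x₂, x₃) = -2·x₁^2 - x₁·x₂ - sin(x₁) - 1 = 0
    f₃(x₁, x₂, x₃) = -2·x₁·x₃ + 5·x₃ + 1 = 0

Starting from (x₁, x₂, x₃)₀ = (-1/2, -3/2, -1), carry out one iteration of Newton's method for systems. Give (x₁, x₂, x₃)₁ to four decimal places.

(-0.1818, 0.3723, -0.2727)

At (-1/2, -3/2, -1): F = (3.5000, -1.770574, -5.0000).
Jacobian J = [[3·x₃, 0, 3·x₁ - 2], [-4·x₁ - x₂ - cos(x₁), -x₁, 0], [-2·x₃, 0, -2·x₁ + 5]].
At the point, J = [[-3.0000, 0.0000, -3.5000], [2.622417, 0.5000, 0.0000], [2.0000, 0.0000, 6.0000]] (det J = -5.5000).
Solving J·Δ = −F gives Δ = (0.3182, 1.8723, 0.7273).
Then the next iterate is (x₁, x₂, x₃)₁ = (-0.1818, 0.3723, -0.2727).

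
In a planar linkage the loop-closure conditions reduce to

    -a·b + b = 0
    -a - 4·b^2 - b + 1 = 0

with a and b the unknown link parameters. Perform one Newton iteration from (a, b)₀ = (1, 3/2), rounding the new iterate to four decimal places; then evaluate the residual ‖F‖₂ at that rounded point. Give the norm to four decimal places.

At (1, 3/2): F = (0.0000, -10.5000).
Jacobian J = [[-b, -a + 1], [-1, -8·b - 1]].
At the point, J = [[-1.5000, 0.0000], [-1.0000, -13.0000]] (det J = 19.5000).
Solving J·Δ = −F gives Δ = (0.0000, -0.8077).
Then the next iterate is (a, b)₁ = (1.0000, 0.6923).
Re-evaluating at (1.0000, 0.6923): F = (0.0000, -2.609417), so ‖F‖₂ = 2.6094.

2.6094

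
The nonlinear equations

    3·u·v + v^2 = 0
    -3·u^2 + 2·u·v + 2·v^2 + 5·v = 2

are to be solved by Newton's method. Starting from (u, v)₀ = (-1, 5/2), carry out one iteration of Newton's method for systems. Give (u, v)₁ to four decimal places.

At (-1, 5/2): F = (-1.2500, 15.0000).
Jacobian J = [[3·v, 3·u + 2·v], [-6·u + 2·v, 2·u + 4·v + 5]].
At the point, J = [[7.5000, 2.0000], [11.0000, 13.0000]] (det J = 75.5000).
Solving J·Δ = −F gives Δ = (0.6126, -1.6722).
Then the next iterate is (u, v)₁ = (-0.3874, 0.8278).

(-0.3874, 0.8278)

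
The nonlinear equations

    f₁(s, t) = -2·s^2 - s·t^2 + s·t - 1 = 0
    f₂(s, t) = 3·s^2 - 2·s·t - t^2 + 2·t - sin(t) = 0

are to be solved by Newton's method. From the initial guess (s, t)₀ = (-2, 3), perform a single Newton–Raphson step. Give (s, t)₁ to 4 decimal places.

(-0.8701, 2.4740)

At (-2, 3): F = (3.0000, 20.858880).
Jacobian J = [[-4·s - t^2 + t, -2·s·t + s], [6·s - 2·t, -2·s - 2·t - cos(t) + 2]].
At the point, J = [[2.0000, 10.0000], [-18.0000, 0.989992]] (det J = 181.979985).
Solving J·Δ = −F gives Δ = (1.1299, -0.5260).
Then the next iterate is (s, t)₁ = (-0.8701, 2.4740).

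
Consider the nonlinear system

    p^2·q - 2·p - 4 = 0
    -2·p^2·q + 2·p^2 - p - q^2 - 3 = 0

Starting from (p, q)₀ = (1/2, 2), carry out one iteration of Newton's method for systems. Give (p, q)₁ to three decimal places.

(-29.167, 20.000)

At (1/2, 2): F = (-4.500, -8.000).
Jacobian J = [[2·p·q - 2, p^2], [-4·p·q + 4·p - 1, -2·p^2 - 2·q]].
At the point, J = [[0.000, 0.250], [-3.000, -4.500]] (det J = 0.750).
Solving J·Δ = −F gives Δ = (-29.667, 18.000).
Then the next iterate is (p, q)₁ = (-29.167, 20.000).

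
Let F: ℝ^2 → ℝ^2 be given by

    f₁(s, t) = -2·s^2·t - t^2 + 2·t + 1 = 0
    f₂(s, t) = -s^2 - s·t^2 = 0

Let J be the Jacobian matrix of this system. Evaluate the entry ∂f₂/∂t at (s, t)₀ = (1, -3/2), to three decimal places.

3.000

∂f₂/∂t = -2·s·t.
At (1, -3/2) this is 3.000.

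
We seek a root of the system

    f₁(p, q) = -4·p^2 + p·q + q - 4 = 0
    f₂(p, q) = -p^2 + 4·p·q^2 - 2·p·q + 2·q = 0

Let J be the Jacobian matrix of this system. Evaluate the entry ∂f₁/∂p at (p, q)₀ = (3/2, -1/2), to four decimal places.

∂f₁/∂p = -8·p + q.
At (3/2, -1/2) this is -12.5000.

-12.5000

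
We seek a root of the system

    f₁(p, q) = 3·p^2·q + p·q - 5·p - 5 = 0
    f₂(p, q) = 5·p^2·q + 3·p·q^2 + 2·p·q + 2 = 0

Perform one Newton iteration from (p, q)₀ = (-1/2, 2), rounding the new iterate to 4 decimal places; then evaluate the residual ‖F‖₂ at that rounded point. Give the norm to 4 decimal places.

0.6250

At (-1/2, 2): F = (-2.0000, -3.5000).
Jacobian J = [[6·p·q + q - 5, 3·p^2 + p], [10·p·q + 3·q^2 + 2·q, 5·p^2 + 6·p·q + 2·p]].
At the point, J = [[-9.0000, 0.2500], [6.0000, -5.7500]] (det J = 50.2500).
Solving J·Δ = −F gives Δ = (-0.2463, -0.8657).
Then the next iterate is (p, q)₁ = (-0.7463, 1.1343).
Re-evaluating at (-0.7463, 1.1343): F = (-0.219736, 0.585113), so ‖F‖₂ = 0.6250.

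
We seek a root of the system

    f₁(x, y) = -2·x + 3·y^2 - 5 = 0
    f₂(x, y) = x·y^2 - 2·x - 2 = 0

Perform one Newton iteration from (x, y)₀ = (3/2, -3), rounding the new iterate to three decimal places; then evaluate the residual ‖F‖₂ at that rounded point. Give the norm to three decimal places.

3.396

At (3/2, -3): F = (19.000, 8.500).
Jacobian J = [[-2, 6·y], [y^2 - 2, 2·x·y]].
At the point, J = [[-2.000, -18.000], [7.000, -9.000]] (det J = 144.000).
Solving J·Δ = −F gives Δ = (0.125, 1.042).
Then the next iterate is (x, y)₁ = (1.625, -1.958).
Re-evaluating at (1.625, -1.958): F = (3.25129, 0.97987), so ‖F‖₂ = 3.396.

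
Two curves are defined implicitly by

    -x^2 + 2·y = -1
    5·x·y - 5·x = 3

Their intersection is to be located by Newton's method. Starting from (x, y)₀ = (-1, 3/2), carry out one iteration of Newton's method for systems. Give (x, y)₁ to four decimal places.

(-1.2667, 0.2667)

At (-1, 3/2): F = (3.0000, -5.5000).
Jacobian J = [[-2·x, 2], [5·y - 5, 5·x]].
At the point, J = [[2.0000, 2.0000], [2.5000, -5.0000]] (det J = -15.0000).
Solving J·Δ = −F gives Δ = (-0.2667, -1.2333).
Then the next iterate is (x, y)₁ = (-1.2667, 0.2667).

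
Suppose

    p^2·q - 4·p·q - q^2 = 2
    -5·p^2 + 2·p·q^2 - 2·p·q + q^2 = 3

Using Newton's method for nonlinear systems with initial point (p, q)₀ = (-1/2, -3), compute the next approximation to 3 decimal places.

At (-1/2, -3): F = (-17.750, -7.250).
Jacobian J = [[2·p·q - 4·q, p^2 - 4·p - 2·q], [-10·p + 2·q^2 - 2·q, 4·p·q - 2·p + 2·q]].
At the point, J = [[15.000, 8.250], [29.000, 1.000]] (det J = -224.250).
Solving J·Δ = −F gives Δ = (0.188, 1.810).
Then the next iterate is (p, q)₁ = (-0.312, -1.190).

(-0.312, -1.190)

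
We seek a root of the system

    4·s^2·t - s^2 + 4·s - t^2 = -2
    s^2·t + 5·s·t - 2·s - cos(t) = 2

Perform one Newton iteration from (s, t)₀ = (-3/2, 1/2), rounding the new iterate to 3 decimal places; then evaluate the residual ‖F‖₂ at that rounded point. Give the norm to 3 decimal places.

714.841

At (-3/2, 1/2): F = (-2.000, -2.50258).
Jacobian J = [[8·s·t - 2·s + 4, 4·s^2 - 2·t], [2·s·t + 5·t - 2, s^2 + 5·s + sin(t)]].
At the point, J = [[1.000, 8.000], [-1.000, -4.77057]] (det J = 3.22943).
Solving J·Δ = −F gives Δ = (-9.154, 1.394).
Then the next iterate is (s, t)₁ = (-10.654, 1.894).
Re-evaluating at (-10.654, 1.894): F = (702.22350, 133.71584), so ‖F‖₂ = 714.841.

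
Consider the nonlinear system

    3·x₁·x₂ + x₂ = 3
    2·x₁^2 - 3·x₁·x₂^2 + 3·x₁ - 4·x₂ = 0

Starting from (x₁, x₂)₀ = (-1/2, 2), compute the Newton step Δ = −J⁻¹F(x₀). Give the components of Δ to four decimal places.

(1.4615, 9.5385)

At (-1/2, 2): F = (-4.0000, -3.0000).
Jacobian J = [[3·x₂, 3·x₁ + 1], [4·x₁ - 3·x₂^2 + 3, -6·x₁·x₂ - 4]].
At the point, J = [[6.0000, -0.5000], [-11.0000, 2.0000]] (det J = 6.5000).
Solving J·Δ = −F gives Δ = (1.4615, 9.5385).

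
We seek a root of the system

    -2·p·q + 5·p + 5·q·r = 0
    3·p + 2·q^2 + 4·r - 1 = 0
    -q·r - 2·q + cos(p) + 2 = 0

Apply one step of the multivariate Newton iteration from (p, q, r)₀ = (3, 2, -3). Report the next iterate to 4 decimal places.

(2.1208, 1.2369, -1.8145)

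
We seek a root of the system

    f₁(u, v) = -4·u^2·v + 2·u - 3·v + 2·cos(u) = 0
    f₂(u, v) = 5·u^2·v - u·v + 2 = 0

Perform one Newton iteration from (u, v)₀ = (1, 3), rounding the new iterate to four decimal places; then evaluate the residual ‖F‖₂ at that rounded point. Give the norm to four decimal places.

6.1535

At (1, 3): F = (-17.919395, 14.0000).
Jacobian J = [[-8·u·v - 2·sin(u) + 2, -4·u^2 - 3], [10·u·v - v, 5·u^2 - u]].
At the point, J = [[-23.682942, -7.0000], [27.0000, 4.0000]] (det J = 94.268232).
Solving J·Δ = −F gives Δ = (-0.2792, -1.6152).
Then the next iterate is (u, v)₁ = (0.7208, 1.3848).
Re-evaluating at (0.7208, 1.3848): F = (-4.088150, 4.599219), so ‖F‖₂ = 6.1535.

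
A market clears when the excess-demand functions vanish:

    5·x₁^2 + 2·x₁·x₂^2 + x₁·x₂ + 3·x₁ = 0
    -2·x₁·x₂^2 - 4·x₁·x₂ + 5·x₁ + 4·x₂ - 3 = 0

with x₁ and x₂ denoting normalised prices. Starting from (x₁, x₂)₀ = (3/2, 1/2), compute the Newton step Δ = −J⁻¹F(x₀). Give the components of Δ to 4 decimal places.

(-0.9282, 0.0859)

At (3/2, 1/2): F = (17.2500, 2.7500).
Jacobian J = [[10·x₁ + 2·x₂^2 + x₂ + 3, 4·x₁·x₂ + x₁], [-2·x₂^2 - 4·x₂ + 5, -4·x₁·x₂ - 4·x₁ + 4]].
At the point, J = [[19.0000, 4.5000], [2.5000, -5.0000]] (det J = -106.2500).
Solving J·Δ = −F gives Δ = (-0.9282, 0.0859).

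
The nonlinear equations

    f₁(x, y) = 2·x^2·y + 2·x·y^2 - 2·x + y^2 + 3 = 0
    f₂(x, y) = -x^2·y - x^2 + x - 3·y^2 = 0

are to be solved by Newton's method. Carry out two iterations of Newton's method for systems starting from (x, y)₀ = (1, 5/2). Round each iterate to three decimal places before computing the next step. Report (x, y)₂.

(0.072, 0.842)

At (1, 5/2): F = (24.750, -21.250).
Jacobian J = [[4·x·y + 2·y^2 - 2, 2·x^2 + 4·x·y + 2·y], [-2·x·y - 2·x + 1, -x^2 - 6·y]].
At the point, J = [[20.500, 17.000], [-6.000, -16.000]] (det J = -226.000).
Solving J·Δ = −F gives Δ = (-0.154, -1.270).
Then the next iterate is (x, y)₁ = (0.846, 1.230).
Round to (0.846, 1.230) and repeat: F = (7.14139, -5.28875), J = [[5.18812, 8.05375], [-2.77316, -8.09572]].
Δ = (-0.774, -0.388), so (x, y)₂ = (0.072, 0.842).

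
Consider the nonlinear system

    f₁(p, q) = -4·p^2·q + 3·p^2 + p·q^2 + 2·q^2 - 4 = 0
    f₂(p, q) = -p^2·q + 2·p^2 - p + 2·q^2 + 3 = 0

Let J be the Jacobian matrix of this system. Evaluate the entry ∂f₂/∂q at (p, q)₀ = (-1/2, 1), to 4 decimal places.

3.7500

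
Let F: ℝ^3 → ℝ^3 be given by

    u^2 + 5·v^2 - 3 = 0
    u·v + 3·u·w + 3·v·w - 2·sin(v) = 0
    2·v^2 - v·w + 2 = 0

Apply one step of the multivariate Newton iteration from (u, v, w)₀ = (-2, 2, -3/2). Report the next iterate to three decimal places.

(-1.964, 0.957, 0.047)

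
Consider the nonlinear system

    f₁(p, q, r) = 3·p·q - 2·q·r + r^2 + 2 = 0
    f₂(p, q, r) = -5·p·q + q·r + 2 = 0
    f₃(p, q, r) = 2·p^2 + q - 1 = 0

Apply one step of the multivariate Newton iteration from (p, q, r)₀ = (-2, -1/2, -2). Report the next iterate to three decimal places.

(-1.174, -0.393, -0.151)

At (-2, -1/2, -2): F = (7.000, -2.000, 6.500).
Jacobian J = [[3·q, 3·p - 2·r, -2·q + 2·r], [-5·q, -5·p + r, q], [4·p, 1, 0]].
At the point, J = [[-1.500, -2.000, -3.000], [2.500, 8.000, -0.500], [-8.000, 1.000, 0.000]] (det J = -208.250).
Solving J·Δ = −F gives Δ = (0.826, 0.107, 1.849).
Then the next iterate is (p, q, r)₁ = (-1.174, -0.393, -0.151).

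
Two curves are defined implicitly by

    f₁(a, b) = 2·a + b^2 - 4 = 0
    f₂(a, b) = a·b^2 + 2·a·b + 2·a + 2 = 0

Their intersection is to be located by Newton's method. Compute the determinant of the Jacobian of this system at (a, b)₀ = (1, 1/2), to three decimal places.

J = [[2, 2·b], [b^2 + 2·b + 2, 2·a·b + 2·a]].
At the point, J = [[2.000, 1.000], [3.250, 3.000]].
det J = 2.750.

2.750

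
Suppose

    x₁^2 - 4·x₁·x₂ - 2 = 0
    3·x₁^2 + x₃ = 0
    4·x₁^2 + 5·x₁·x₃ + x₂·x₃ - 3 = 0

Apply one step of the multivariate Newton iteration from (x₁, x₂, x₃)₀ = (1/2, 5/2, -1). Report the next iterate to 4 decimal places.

(0.2935, 0.0543, -0.1304)

At (1/2, 5/2, -1): F = (-6.7500, -0.2500, -7.0000).
Jacobian J = [[2·x₁ - 4·x₂, -4·x₁, 0], [6·x₁, 0, 1], [8·x₁ + 5·x₃, x₃, 5·x₁ + x₂]].
At the point, J = [[-9.0000, -2.0000, 0.0000], [3.0000, 0.0000, 1.0000], [-1.0000, -1.0000, 5.0000]] (det J = 23.0000).
Solving J·Δ = −F gives Δ = (-0.2065, -2.4457, 0.8696).
Then the next iterate is (x₁, x₂, x₃)₁ = (0.2935, 0.0543, -0.1304).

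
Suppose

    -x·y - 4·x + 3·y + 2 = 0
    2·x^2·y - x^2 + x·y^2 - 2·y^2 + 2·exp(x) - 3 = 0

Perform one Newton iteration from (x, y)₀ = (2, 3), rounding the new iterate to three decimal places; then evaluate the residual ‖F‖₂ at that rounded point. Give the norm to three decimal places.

At (2, 3): F = (-3.000, 31.77811).
Jacobian J = [[-y - 4, -x + 3], [4·x·y - 2·x + y^2 + 2·exp(x), 2·x^2 + 2·x·y - 4·y]].
At the point, J = [[-7.000, 1.000], [43.77811, 8.000]] (det J = -99.77811).
Solving J·Δ = −F gives Δ = (-0.559, -0.913).
Then the next iterate is (x, y)₁ = (1.441, 2.087).
Re-evaluating at (1.441, 2.087): F = (-0.51037, 9.60582), so ‖F‖₂ = 9.619.

9.619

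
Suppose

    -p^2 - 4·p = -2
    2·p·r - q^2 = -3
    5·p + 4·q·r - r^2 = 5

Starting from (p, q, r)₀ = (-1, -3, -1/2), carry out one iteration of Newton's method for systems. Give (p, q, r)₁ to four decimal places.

(1.5000, -1.5857, -0.0071)

At (-1, -3, -1/2): F = (5.0000, -5.0000, -4.2500).
Jacobian J = [[-2·p - 4, 0, 0], [2·r, -2·q, 2·p], [5, 4·r, 4·q - 2·r]].
At the point, J = [[-2.0000, 0.0000, 0.0000], [-1.0000, 6.0000, -2.0000], [5.0000, -2.0000, -11.0000]] (det J = 140.0000).
Solving J·Δ = −F gives Δ = (2.5000, 1.4143, 0.4929).
Then the next iterate is (p, q, r)₁ = (1.5000, -1.5857, -0.0071).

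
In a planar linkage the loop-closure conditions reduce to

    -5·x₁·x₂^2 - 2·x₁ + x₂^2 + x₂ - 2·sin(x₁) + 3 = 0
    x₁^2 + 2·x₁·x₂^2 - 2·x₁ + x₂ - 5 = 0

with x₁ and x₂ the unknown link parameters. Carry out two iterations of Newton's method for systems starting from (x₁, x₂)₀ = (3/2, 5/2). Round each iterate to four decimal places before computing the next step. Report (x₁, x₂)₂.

(0.2641, 2.1449)

At (3/2, 5/2): F = (-40.119990, 15.5000).
Jacobian J = [[-5·x₂^2 - 2·cos(x₁) - 2, -10·x₁·x₂ + 2·x₂ + 1], [2·x₁ + 2·x₂^2 - 2, 4·x₁·x₂ + 1]].
At the point, J = [[-33.391474, -31.5000], [13.5000, 16.0000]] (det J = -109.013590).
Solving J·Δ = −F gives Δ = (-1.4096, 0.2206).
Then the next iterate is (x₁, x₂)₁ = (0.0904, 2.7206).
Round to (0.0904, 2.7206) and repeat: F = (9.415358, -1.113807), J = [[-41.000155, 3.981778], [12.984129, 1.983769]].
Δ = (0.1737, -0.5757), so (x₁, x₂)₂ = (0.2641, 2.1449).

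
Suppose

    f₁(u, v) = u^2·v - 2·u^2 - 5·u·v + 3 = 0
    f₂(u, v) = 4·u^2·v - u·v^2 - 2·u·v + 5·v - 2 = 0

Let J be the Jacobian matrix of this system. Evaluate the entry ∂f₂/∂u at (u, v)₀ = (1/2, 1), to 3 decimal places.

∂f₂/∂u = 8·u·v - v^2 - 2·v.
At (1/2, 1) this is 1.000.

1.000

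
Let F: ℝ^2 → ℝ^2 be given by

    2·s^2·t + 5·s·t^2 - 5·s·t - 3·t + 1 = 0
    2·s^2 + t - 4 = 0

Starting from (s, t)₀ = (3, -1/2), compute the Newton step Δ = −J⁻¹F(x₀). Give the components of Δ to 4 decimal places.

(-1.1660, 0.4916)

At (3, -1/2): F = (4.7500, 13.5000).
Jacobian J = [[4·s·t + 5·t^2 - 5·t, 2·s^2 + 10·s·t - 5·s - 3], [4·s, 1]].
At the point, J = [[-2.2500, -15.0000], [12.0000, 1.0000]] (det J = 177.7500).
Solving J·Δ = −F gives Δ = (-1.1660, 0.4916).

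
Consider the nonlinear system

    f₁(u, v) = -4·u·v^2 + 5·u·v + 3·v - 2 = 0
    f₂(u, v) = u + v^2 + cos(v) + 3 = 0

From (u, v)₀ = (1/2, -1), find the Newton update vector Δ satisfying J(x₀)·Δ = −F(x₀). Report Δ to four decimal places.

At (1/2, -1): F = (-9.5000, 5.040302).
Jacobian J = [[-4·v^2 + 5·v, -8·u·v + 5·u + 3], [1, 2·v - sin(v)]].
At the point, J = [[-9.0000, 9.5000], [1.0000, -1.158529]] (det J = 0.926761).
Solving J·Δ = −F gives Δ = (39.7911, 38.6968).

(39.7911, 38.6968)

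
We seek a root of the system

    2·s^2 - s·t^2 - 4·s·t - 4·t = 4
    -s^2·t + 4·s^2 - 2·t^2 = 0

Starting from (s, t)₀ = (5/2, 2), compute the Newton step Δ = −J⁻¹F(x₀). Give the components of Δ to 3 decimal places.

At (5/2, 2): F = (-29.500, 4.500).
Jacobian J = [[4·s - t^2 - 4·t, -2·s·t - 4·s - 4], [-2·s·t + 8·s, -s^2 - 4·t]].
At the point, J = [[-2.000, -24.000], [10.000, -14.250]] (det J = 268.500).
Solving J·Δ = −F gives Δ = (-1.968, -1.065).

(-1.968, -1.065)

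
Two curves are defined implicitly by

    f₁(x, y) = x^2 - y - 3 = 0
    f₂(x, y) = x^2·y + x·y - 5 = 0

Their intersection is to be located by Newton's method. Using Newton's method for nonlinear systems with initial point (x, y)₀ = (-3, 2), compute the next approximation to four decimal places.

(-2.3261, 1.9565)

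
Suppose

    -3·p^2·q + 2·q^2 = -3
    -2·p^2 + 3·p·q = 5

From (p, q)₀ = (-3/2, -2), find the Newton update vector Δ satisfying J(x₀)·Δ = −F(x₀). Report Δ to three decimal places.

At (-3/2, -2): F = (24.500, -0.500).
Jacobian J = [[-6·p·q, -3·p^2 + 4·q], [-4·p + 3·q, 3·p]].
At the point, J = [[-18.000, -14.750], [0.000, -4.500]] (det J = 81.000).
Solving J·Δ = −F gives Δ = (1.452, -0.111).

(1.452, -0.111)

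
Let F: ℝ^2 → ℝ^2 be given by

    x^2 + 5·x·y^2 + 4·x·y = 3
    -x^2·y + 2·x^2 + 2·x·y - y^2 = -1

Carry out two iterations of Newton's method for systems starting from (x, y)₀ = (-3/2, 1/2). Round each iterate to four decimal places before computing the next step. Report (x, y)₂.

(10.0629, 3.5935)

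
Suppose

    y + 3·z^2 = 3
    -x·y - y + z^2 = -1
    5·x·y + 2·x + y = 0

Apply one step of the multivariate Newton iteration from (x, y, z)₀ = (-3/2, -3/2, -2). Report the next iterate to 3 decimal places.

(-2.915, 0.736, -1.189)

At (-3/2, -3/2, -2): F = (7.500, 4.250, 6.750).
Jacobian J = [[0, 1, 6·z], [-y, -x - 1, 2·z], [5·y + 2, 5·x + 1, 0]].
At the point, J = [[0.000, 1.000, -12.000], [1.500, 0.500, -4.000], [-5.500, -6.500, 0.000]] (det J = 106.000).
Solving J·Δ = −F gives Δ = (-1.415, 2.236, 0.811).
Then the next iterate is (x, y, z)₁ = (-2.915, 0.736, -1.189).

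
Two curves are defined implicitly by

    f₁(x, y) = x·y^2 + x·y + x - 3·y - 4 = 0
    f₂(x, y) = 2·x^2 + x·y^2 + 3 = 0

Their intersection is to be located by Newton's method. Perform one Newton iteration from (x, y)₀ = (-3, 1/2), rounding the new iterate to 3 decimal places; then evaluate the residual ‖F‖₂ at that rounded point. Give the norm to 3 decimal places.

6.465

At (-3, 1/2): F = (-10.750, 20.250).
Jacobian J = [[y^2 + y + 1, 2·x·y + x - 3], [4·x + y^2, 2·x·y]].
At the point, J = [[1.750, -9.000], [-11.750, -3.000]] (det J = -111.000).
Solving J·Δ = −F gives Δ = (1.932, -0.819).
Then the next iterate is (x, y)₁ = (-1.068, -0.319).
Re-evaluating at (-1.068, -0.319): F = (-3.87899, 5.17257), so ‖F‖₂ = 6.465.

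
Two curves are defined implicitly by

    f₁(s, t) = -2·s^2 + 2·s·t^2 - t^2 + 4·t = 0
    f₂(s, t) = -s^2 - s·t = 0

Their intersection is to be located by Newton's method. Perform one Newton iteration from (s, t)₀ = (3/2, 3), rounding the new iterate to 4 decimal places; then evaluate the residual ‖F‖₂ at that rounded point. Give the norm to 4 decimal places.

8.6406

At (3/2, 3): F = (25.5000, -6.7500).
Jacobian J = [[-4·s + 2·t^2, 4·s·t - 2·t + 4], [-2·s - t, -s]].
At the point, J = [[12.0000, 16.0000], [-6.0000, -1.5000]] (det J = 78.0000).
Solving J·Δ = −F gives Δ = (-0.8942, -0.9231).
Then the next iterate is (s, t)₁ = (0.6058, 2.0769).
Re-evaluating at (0.6058, 2.0769): F = (8.486352, -1.625180), so ‖F‖₂ = 8.6406.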